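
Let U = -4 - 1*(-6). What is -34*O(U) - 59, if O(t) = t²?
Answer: -195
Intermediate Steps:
U = 2 (U = -4 + 6 = 2)
-34*O(U) - 59 = -34*2² - 59 = -34*4 - 59 = -136 - 59 = -195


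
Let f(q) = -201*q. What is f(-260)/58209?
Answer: 17420/19403 ≈ 0.89780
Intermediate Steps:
f(-260)/58209 = -201*(-260)/58209 = 52260*(1/58209) = 17420/19403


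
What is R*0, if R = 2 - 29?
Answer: 0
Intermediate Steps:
R = -27
R*0 = -27*0 = 0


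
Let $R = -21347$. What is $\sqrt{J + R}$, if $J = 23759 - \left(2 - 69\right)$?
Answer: $\sqrt{2479} \approx 49.79$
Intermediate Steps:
$J = 23826$ ($J = 23759 - \left(2 - 69\right) = 23759 - -67 = 23759 + 67 = 23826$)
$\sqrt{J + R} = \sqrt{23826 - 21347} = \sqrt{2479}$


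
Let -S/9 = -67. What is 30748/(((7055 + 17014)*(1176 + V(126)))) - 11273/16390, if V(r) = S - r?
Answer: -448004260841/652093474230 ≈ -0.68703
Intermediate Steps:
S = 603 (S = -9*(-67) = 603)
V(r) = 603 - r
30748/(((7055 + 17014)*(1176 + V(126)))) - 11273/16390 = 30748/(((7055 + 17014)*(1176 + (603 - 1*126)))) - 11273/16390 = 30748/((24069*(1176 + (603 - 126)))) - 11273*1/16390 = 30748/((24069*(1176 + 477))) - 11273/16390 = 30748/((24069*1653)) - 11273/16390 = 30748/39786057 - 11273/16390 = -448004260841/652093474230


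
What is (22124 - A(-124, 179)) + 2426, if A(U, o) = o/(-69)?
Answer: 1694129/69 ≈ 24553.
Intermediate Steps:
A(U, o) = -o/69 (A(U, o) = o*(-1/69) = -o/69)
(22124 - A(-124, 179)) + 2426 = (22124 - (-1)*179/69) + 2426 = (22124 - 1*(-179/69)) + 2426 = (22124 + 179/69) + 2426 = 1526735/69 + 2426 = 1694129/69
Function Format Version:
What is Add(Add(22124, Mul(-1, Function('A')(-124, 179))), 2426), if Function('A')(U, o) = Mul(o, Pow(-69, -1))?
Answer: Rational(1694129, 69) ≈ 24553.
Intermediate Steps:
Function('A')(U, o) = Mul(Rational(-1, 69), o) (Function('A')(U, o) = Mul(o, Rational(-1, 69)) = Mul(Rational(-1, 69), o))
Add(Add(22124, Mul(-1, Function('A')(-124, 179))), 2426) = Add(Add(22124, Mul(-1, Mul(Rational(-1, 69), 179))), 2426) = Add(Add(22124, Mul(-1, Rational(-179, 69))), 2426) = Add(Add(22124, Rational(179, 69)), 2426) = Add(Rational(1526735, 69), 2426) = Rational(1694129, 69)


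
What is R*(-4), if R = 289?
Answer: -1156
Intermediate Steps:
R*(-4) = 289*(-4) = -1156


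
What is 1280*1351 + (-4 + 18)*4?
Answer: 1729336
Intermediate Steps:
1280*1351 + (-4 + 18)*4 = 1729280 + 14*4 = 1729280 + 56 = 1729336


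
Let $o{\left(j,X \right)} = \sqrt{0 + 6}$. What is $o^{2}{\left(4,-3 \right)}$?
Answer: $6$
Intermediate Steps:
$o{\left(j,X \right)} = \sqrt{6}$
$o^{2}{\left(4,-3 \right)} = \left(\sqrt{6}\right)^{2} = 6$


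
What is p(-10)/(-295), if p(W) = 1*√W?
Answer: -I*√10/295 ≈ -0.01072*I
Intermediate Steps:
p(W) = √W
p(-10)/(-295) = √(-10)/(-295) = (I*√10)*(-1/295) = -I*√10/295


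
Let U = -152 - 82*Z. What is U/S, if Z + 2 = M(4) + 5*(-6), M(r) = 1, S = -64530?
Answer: -1/27 ≈ -0.037037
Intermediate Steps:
Z = -31 (Z = -2 + (1 + 5*(-6)) = -2 + (1 - 30) = -2 - 29 = -31)
U = 2390 (U = -152 - 82*(-31) = -152 + 2542 = 2390)
U/S = 2390/(-64530) = 2390*(-1/64530) = -1/27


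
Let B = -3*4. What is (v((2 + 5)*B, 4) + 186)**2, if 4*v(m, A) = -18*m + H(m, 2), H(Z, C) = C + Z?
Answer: 1181569/4 ≈ 2.9539e+5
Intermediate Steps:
B = -12
v(m, A) = 1/2 - 17*m/4 (v(m, A) = (-18*m + (2 + m))/4 = (2 - 17*m)/4 = 1/2 - 17*m/4)
(v((2 + 5)*B, 4) + 186)**2 = ((1/2 - 17*(2 + 5)*(-12)/4) + 186)**2 = ((1/2 - 119*(-12)/4) + 186)**2 = ((1/2 - 17/4*(-84)) + 186)**2 = ((1/2 + 357) + 186)**2 = (715/2 + 186)**2 = (1087/2)**2 = 1181569/4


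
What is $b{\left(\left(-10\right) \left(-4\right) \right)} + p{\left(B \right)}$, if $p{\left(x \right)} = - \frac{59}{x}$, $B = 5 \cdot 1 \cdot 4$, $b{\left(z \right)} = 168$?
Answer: $\frac{3301}{20} \approx 165.05$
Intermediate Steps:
$B = 20$ ($B = 5 \cdot 4 = 20$)
$b{\left(\left(-10\right) \left(-4\right) \right)} + p{\left(B \right)} = 168 - \frac{59}{20} = \frac{3301}{20}$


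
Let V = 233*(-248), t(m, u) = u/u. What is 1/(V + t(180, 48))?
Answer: -1/57783 ≈ -1.7306e-5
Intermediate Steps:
t(m, u) = 1
V = -57784
1/(V + t(180, 48)) = 1/(-57784 + 1) = 1/(-57783) = -1/57783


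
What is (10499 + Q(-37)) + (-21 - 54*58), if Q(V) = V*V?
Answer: 8715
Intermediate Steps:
Q(V) = V²
(10499 + Q(-37)) + (-21 - 54*58) = (10499 + (-37)²) + (-21 - 54*58) = (10499 + 1369) + (-21 - 3132) = 11868 - 3153 = 8715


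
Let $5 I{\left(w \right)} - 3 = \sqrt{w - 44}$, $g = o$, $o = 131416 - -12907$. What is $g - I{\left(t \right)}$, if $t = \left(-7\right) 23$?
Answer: $\frac{721612}{5} - \frac{i \sqrt{205}}{5} \approx 1.4432 \cdot 10^{5} - 2.8636 i$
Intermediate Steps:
$o = 144323$ ($o = 131416 + 12907 = 144323$)
$g = 144323$
$t = -161$
$I{\left(w \right)} = \frac{3}{5} + \frac{\sqrt{-44 + w}}{5}$ ($I{\left(w \right)} = \frac{3}{5} + \frac{\sqrt{w - 44}}{5} = \frac{3}{5} + \frac{\sqrt{-44 + w}}{5}$)
$g - I{\left(t \right)} = 144323 - \left(\frac{3}{5} + \frac{\sqrt{-44 - 161}}{5}\right) = 144323 - \left(\frac{3}{5} + \frac{\sqrt{-205}}{5}\right) = 144323 - \left(\frac{3}{5} + \frac{i \sqrt{205}}{5}\right) = \frac{721612}{5} - \frac{i \sqrt{205}}{5}$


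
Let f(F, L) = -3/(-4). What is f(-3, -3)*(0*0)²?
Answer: 0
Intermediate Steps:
f(F, L) = ¾ (f(F, L) = -3*(-¼) = ¾)
f(-3, -3)*(0*0)² = 3*(0*0)²/4 = (¾)*0² = (¾)*0 = 0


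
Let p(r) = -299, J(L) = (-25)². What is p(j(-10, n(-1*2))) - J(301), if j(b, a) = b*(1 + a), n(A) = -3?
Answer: -924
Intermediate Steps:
J(L) = 625
p(j(-10, n(-1*2))) - J(301) = -299 - 1*625 = -299 - 625 = -924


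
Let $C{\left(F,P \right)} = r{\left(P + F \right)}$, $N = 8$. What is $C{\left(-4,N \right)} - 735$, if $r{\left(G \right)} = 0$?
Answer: $-735$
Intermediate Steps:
$C{\left(F,P \right)} = 0$
$C{\left(-4,N \right)} - 735 = 0 - 735 = -735$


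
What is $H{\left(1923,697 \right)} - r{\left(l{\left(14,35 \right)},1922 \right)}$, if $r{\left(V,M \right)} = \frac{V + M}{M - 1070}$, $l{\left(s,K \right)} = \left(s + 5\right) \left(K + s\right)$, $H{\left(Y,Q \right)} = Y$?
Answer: $\frac{545181}{284} \approx 1919.7$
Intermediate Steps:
$l{\left(s,K \right)} = \left(5 + s\right) \left(K + s\right)$
$r{\left(V,M \right)} = \frac{M + V}{-1070 + M}$
$H{\left(1923,697 \right)} - r{\left(l{\left(14,35 \right)},1922 \right)} = 1923 - \frac{1922 + \left(14^{2} + 5 \cdot 35 + 5 \cdot 14 + 35 \cdot 14\right)}{-1070 + 1922} = 1923 - \frac{1922 + \left(196 + 175 + 70 + 490\right)}{852} = 1923 - \frac{1922 + 931}{852} = 1923 - \frac{1}{852} \cdot 2853 = 1923 - \frac{951}{284} = \frac{545181}{284}$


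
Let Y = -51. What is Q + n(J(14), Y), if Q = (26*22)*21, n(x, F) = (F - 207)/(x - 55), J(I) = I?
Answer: 492750/41 ≈ 12018.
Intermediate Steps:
n(x, F) = (-207 + F)/(-55 + x)
Q = 12012 (Q = 572*21 = 12012)
Q + n(J(14), Y) = 12012 + (-207 - 51)/(-55 + 14) = 12012 - 258/(-41) = 12012 - 1/41*(-258) = 12012 + 258/41 = 492750/41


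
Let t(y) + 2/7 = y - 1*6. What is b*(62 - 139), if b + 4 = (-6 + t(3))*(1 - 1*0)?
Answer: 1023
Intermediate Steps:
t(y) = -44/7 + y (t(y) = -2/7 + (y - 1*6) = -2/7 + (y - 6) = -2/7 + (-6 + y) = -44/7 + y)
b = -93/7 (b = -4 + (-6 + (-44/7 + 3))*(1 - 1*0) = -4 + (-6 - 23/7)*(1 + 0) = -4 - 65/7*1 = -4 - 65/7 = -93/7 ≈ -13.286)
b*(62 - 139) = -93*(62 - 139)/7 = -93/7*(-77) = 1023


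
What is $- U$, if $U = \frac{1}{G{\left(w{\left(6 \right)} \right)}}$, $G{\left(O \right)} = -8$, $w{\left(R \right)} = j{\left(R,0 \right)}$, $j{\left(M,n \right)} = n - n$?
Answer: $\frac{1}{8} \approx 0.125$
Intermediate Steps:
$j{\left(M,n \right)} = 0$
$w{\left(R \right)} = 0$
$U = - \frac{1}{8}$ ($U = \frac{1}{-8} = - \frac{1}{8} \approx -0.125$)
$- U = \left(-1\right) \left(- \frac{1}{8}\right) = \frac{1}{8}$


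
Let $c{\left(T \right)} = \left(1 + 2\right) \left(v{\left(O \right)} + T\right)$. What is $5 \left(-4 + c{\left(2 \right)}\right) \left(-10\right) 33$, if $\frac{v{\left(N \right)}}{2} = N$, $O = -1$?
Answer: $6600$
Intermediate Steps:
$v{\left(N \right)} = 2 N$
$c{\left(T \right)} = -6 + 3 T$ ($c{\left(T \right)} = \left(1 + 2\right) \left(2 \left(-1\right) + T\right) = 3 \left(-2 + T\right) = -6 + 3 T$)
$5 \left(-4 + c{\left(2 \right)}\right) \left(-10\right) 33 = 5 \left(-4 + \left(-6 + 3 \cdot 2\right)\right) \left(-10\right) 33 = 5 \left(-4 + \left(-6 + 6\right)\right) \left(-10\right) 33 = 5 \left(-4 + 0\right) \left(-10\right) 33 = 5 \left(-4\right) \left(-10\right) 33 = \left(-20\right) \left(-10\right) 33 = 200 \cdot 33 = 6600$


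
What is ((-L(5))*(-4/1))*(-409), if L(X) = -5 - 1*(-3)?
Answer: 3272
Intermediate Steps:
L(X) = -2 (L(X) = -5 + 3 = -2)
((-L(5))*(-4/1))*(-409) = ((-1*(-2))*(-4/1))*(-409) = (2*(-4*1))*(-409) = (2*(-4))*(-409) = -8*(-409) = 3272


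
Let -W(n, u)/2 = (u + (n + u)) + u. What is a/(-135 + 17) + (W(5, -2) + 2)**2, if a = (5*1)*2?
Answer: 939/59 ≈ 15.915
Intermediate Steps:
W(n, u) = -6*u - 2*n (W(n, u) = -2*((u + (n + u)) + u) = -2*((n + 2*u) + u) = -2*(n + 3*u) = -6*u - 2*n)
a = 10 (a = 5*2 = 10)
a/(-135 + 17) + (W(5, -2) + 2)**2 = 10/(-135 + 17) + ((-6*(-2) - 2*5) + 2)**2 = 10/(-118) + ((12 - 10) + 2)**2 = -1/118*10 + (2 + 2)**2 = -5/59 + 4**2 = -5/59 + 16 = 939/59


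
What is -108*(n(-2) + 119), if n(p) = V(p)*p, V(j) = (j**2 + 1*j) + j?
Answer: -12852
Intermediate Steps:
V(j) = j**2 + 2*j (V(j) = (j**2 + j) + j = (j + j**2) + j = j**2 + 2*j)
n(p) = p**2*(2 + p) (n(p) = (p*(2 + p))*p = p**2*(2 + p))
-108*(n(-2) + 119) = -108*((-2)**2*(2 - 2) + 119) = -108*(4*0 + 119) = -108*(0 + 119) = -108*119 = -12852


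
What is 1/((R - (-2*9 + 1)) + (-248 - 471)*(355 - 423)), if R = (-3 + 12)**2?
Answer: 1/48990 ≈ 2.0412e-5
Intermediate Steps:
R = 81 (R = 9**2 = 81)
1/((R - (-2*9 + 1)) + (-248 - 471)*(355 - 423)) = 1/((81 - (-2*9 + 1)) + (-248 - 471)*(355 - 423)) = 1/((81 - (-18 + 1)) - 719*(-68)) = 1/((81 - 1*(-17)) + 48892) = 1/((81 + 17) + 48892) = 1/(98 + 48892) = 1/48990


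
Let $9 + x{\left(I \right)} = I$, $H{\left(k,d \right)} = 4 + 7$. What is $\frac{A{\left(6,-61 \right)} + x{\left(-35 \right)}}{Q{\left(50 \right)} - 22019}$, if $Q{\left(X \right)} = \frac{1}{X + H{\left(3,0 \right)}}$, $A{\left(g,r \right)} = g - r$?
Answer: $- \frac{1403}{1343158} \approx -0.0010446$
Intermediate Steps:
$H{\left(k,d \right)} = 11$
$x{\left(I \right)} = -9 + I$
$Q{\left(X \right)} = \frac{1}{11 + X}$ ($Q{\left(X \right)} = \frac{1}{X + 11} = \frac{1}{11 + X}$)
$\frac{A{\left(6,-61 \right)} + x{\left(-35 \right)}}{Q{\left(50 \right)} - 22019} = \frac{\left(6 - -61\right) - 44}{\frac{1}{11 + 50} - 22019} = \frac{\left(6 + 61\right) - 44}{\frac{1}{61} - 22019} = \frac{67 - 44}{\frac{1}{61} - 22019} = \frac{23}{- \frac{1343158}{61}} = 23 \left(- \frac{61}{1343158}\right) = - \frac{1403}{1343158}$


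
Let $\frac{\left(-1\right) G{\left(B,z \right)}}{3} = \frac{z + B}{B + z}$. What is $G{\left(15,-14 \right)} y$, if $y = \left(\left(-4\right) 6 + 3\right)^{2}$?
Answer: $-1323$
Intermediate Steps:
$G{\left(B,z \right)} = -3$ ($G{\left(B,z \right)} = - 3 \frac{z + B}{B + z} = - 3 \frac{B + z}{B + z} = \left(-3\right) 1 = -3$)
$y = 441$ ($y = \left(-24 + 3\right)^{2} = \left(-21\right)^{2} = 441$)
$G{\left(15,-14 \right)} y = \left(-3\right) 441 = -1323$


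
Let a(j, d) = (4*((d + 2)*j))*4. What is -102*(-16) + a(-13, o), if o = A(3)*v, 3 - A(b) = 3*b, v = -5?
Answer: -5024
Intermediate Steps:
A(b) = 3 - 3*b
o = 30 (o = (3 - 3*3)*(-5) = (3 - 9)*(-5) = -6*(-5) = 30)
a(j, d) = 16*j*(2 + d) (a(j, d) = (4*((2 + d)*j))*4 = (4*(j*(2 + d)))*4 = (4*j*(2 + d))*4 = 16*j*(2 + d))
-102*(-16) + a(-13, o) = -102*(-16) + 16*(-13)*(2 + 30) = 1632 + 16*(-13)*32 = 1632 - 6656 = -5024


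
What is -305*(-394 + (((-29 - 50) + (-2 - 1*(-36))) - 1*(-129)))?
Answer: 94550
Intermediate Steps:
-305*(-394 + (((-29 - 50) + (-2 - 1*(-36))) - 1*(-129))) = -305*(-394 + ((-79 + (-2 + 36)) + 129)) = -305*(-394 + ((-79 + 34) + 129)) = -305*(-394 + (-45 + 129)) = -305*(-394 + 84) = -305*(-310) = 94550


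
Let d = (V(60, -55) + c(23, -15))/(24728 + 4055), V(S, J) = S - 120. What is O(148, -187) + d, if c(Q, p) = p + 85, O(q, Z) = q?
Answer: 4259894/28783 ≈ 148.00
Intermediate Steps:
V(S, J) = -120 + S
c(Q, p) = 85 + p
d = 10/28783 (d = ((-120 + 60) + (85 - 15))/(24728 + 4055) = (-60 + 70)/28783 = 10*(1/28783) = 10/28783 ≈ 0.00034743)
O(148, -187) + d = 148 + 10/28783 = 4259894/28783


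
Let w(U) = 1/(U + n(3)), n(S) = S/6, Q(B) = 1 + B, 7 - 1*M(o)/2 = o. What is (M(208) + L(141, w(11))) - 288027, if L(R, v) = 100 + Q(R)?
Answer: -288187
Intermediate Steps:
M(o) = 14 - 2*o
n(S) = S/6 (n(S) = S*(⅙) = S/6)
w(U) = 1/(½ + U) (w(U) = 1/(U + (⅙)*3) = 1/(U + ½) = 1/(½ + U))
L(R, v) = 101 + R (L(R, v) = 100 + (1 + R) = 101 + R)
(M(208) + L(141, w(11))) - 288027 = ((14 - 2*208) + (101 + 141)) - 288027 = ((14 - 416) + 242) - 288027 = (-402 + 242) - 288027 = -160 - 288027 = -288187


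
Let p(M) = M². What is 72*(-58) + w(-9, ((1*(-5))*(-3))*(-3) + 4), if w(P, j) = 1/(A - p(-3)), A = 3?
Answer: -25057/6 ≈ -4176.2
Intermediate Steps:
w(P, j) = -⅙ (w(P, j) = 1/(3 - 1*(-3)²) = 1/(3 - 1*9) = 1/(3 - 9) = 1/(-6) = -⅙)
72*(-58) + w(-9, ((1*(-5))*(-3))*(-3) + 4) = 72*(-58) - ⅙ = -4176 - ⅙ = -25057/6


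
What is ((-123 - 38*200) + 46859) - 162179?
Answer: -123043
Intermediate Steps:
((-123 - 38*200) + 46859) - 162179 = ((-123 - 7600) + 46859) - 162179 = (-7723 + 46859) - 162179 = 39136 - 162179 = -123043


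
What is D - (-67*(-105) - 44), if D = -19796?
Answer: -26787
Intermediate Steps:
D - (-67*(-105) - 44) = -19796 - (-67*(-105) - 44) = -19796 - (7035 - 44) = -19796 - 1*6991 = -19796 - 6991 = -26787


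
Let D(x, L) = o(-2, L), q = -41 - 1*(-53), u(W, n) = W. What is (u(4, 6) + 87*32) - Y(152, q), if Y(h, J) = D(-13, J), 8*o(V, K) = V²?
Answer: 5575/2 ≈ 2787.5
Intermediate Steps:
o(V, K) = V²/8
q = 12 (q = -41 + 53 = 12)
D(x, L) = ½ (D(x, L) = (⅛)*(-2)² = (⅛)*4 = ½)
Y(h, J) = ½
(u(4, 6) + 87*32) - Y(152, q) = (4 + 87*32) - 1*½ = (4 + 2784) - ½ = 2788 - ½ = 5575/2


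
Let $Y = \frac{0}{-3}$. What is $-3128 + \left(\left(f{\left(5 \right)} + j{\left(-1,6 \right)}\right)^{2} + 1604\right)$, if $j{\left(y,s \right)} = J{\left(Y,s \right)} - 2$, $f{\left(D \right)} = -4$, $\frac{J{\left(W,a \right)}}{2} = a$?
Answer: $-1488$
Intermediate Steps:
$Y = 0$ ($Y = 0 \left(- \frac{1}{3}\right) = 0$)
$J{\left(W,a \right)} = 2 a$
$j{\left(y,s \right)} = -2 + 2 s$ ($j{\left(y,s \right)} = 2 s - 2 = -2 + 2 s$)
$-3128 + \left(\left(f{\left(5 \right)} + j{\left(-1,6 \right)}\right)^{2} + 1604\right) = -3128 + \left(\left(-4 + \left(-2 + 2 \cdot 6\right)\right)^{2} + 1604\right) = -3128 + \left(\left(-4 + \left(-2 + 12\right)\right)^{2} + 1604\right) = -3128 + \left(\left(-4 + 10\right)^{2} + 1604\right) = -3128 + \left(6^{2} + 1604\right) = -3128 + \left(36 + 1604\right) = -3128 + 1640 = -1488$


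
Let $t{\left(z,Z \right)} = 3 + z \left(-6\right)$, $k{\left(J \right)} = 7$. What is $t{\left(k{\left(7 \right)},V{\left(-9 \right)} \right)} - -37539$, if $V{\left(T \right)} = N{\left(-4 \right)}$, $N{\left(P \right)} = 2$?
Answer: $37500$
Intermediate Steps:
$V{\left(T \right)} = 2$
$t{\left(z,Z \right)} = 3 - 6 z$
$t{\left(k{\left(7 \right)},V{\left(-9 \right)} \right)} - -37539 = \left(3 - 42\right) - -37539 = \left(3 - 42\right) + 37539 = -39 + 37539 = 37500$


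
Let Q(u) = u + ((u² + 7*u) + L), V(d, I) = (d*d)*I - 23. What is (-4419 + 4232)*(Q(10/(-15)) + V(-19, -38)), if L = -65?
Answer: 23243726/9 ≈ 2.5826e+6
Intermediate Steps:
V(d, I) = -23 + I*d² (V(d, I) = d²*I - 23 = I*d² - 23 = -23 + I*d²)
Q(u) = -65 + u² + 8*u (Q(u) = u + ((u² + 7*u) - 65) = u + (-65 + u² + 7*u) = -65 + u² + 8*u)
(-4419 + 4232)*(Q(10/(-15)) + V(-19, -38)) = (-4419 + 4232)*((-65 + (10/(-15))² + 8*(10/(-15))) + (-23 - 38*(-19)²)) = -187*((-65 + (10*(-1/15))² + 8*(10*(-1/15))) + (-23 - 38*361)) = -187*((-65 + (-⅔)² + 8*(-⅔)) + (-23 - 13718)) = -187*((-65 + 4/9 - 16/3) - 13741) = -187*(-629/9 - 13741) = -187*(-124298/9) = 23243726/9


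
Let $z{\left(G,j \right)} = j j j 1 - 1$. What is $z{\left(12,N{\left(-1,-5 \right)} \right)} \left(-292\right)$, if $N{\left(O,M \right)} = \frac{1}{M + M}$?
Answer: $\frac{73073}{250} \approx 292.29$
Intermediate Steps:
$N{\left(O,M \right)} = \frac{1}{2 M}$
$z{\left(G,j \right)} = -1 + j^{3}$ ($z{\left(G,j \right)} = j^{2} j 1 - 1 = j^{3} \cdot 1 - 1 = j^{3} - 1 = -1 + j^{3}$)
$z{\left(12,N{\left(-1,-5 \right)} \right)} \left(-292\right) = \left(-1 + \left(\frac{1}{2 \left(-5\right)}\right)^{3}\right) \left(-292\right) = \left(-1 + \left(\frac{1}{2} \left(- \frac{1}{5}\right)\right)^{3}\right) \left(-292\right) = \left(-1 + \left(- \frac{1}{10}\right)^{3}\right) \left(-292\right) = \left(-1 - \frac{1}{1000}\right) \left(-292\right) = \left(- \frac{1001}{1000}\right) \left(-292\right) = \frac{73073}{250}$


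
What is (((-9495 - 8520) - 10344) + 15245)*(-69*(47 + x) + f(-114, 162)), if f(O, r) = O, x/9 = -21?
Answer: -126995976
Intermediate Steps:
x = -189 (x = 9*(-21) = -189)
(((-9495 - 8520) - 10344) + 15245)*(-69*(47 + x) + f(-114, 162)) = (((-9495 - 8520) - 10344) + 15245)*(-69*(47 - 189) - 114) = ((-18015 - 10344) + 15245)*(-69*(-142) - 114) = (-28359 + 15245)*(9798 - 114) = -13114*9684 = -126995976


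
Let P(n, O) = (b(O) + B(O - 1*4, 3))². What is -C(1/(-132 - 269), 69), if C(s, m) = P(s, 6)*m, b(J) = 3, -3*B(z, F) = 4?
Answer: -575/3 ≈ -191.67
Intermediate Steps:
B(z, F) = -4/3 (B(z, F) = -⅓*4 = -4/3)
P(n, O) = 25/9 (P(n, O) = (3 - 4/3)² = (5/3)² = 25/9)
C(s, m) = 25*m/9
-C(1/(-132 - 269), 69) = -25*69/9 = -1*575/3 = -575/3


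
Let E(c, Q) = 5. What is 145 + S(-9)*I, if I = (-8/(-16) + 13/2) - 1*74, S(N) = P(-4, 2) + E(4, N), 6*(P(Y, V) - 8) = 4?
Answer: -2312/3 ≈ -770.67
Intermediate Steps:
P(Y, V) = 26/3 (P(Y, V) = 8 + (1/6)*4 = 8 + 2/3 = 26/3)
S(N) = 41/3 (S(N) = 26/3 + 5 = 41/3)
I = -67 (I = (-8*(-1/16) + 13*(1/2)) - 74 = (1/2 + 13/2) - 74 = 7 - 74 = -67)
145 + S(-9)*I = 145 + (41/3)*(-67) = 145 - 2747/3 = -2312/3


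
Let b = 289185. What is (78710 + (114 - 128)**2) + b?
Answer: 368091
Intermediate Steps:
(78710 + (114 - 128)**2) + b = (78710 + (114 - 128)**2) + 289185 = (78710 + (-14)**2) + 289185 = (78710 + 196) + 289185 = 78906 + 289185 = 368091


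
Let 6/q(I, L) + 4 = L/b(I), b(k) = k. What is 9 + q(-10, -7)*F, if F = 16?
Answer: -221/11 ≈ -20.091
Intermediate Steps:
q(I, L) = 6/(-4 + L/I)
9 + q(-10, -7)*F = 9 - 6*(-10)/(-1*(-7) + 4*(-10))*16 = 9 - 6*(-10)/(7 - 40)*16 = 9 - 6*(-10)/(-33)*16 = 9 - 6*(-10)*(-1/33)*16 = 9 - 20/11*16 = 9 - 320/11 = -221/11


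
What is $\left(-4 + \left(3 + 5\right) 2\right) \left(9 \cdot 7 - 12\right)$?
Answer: $612$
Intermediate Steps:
$\left(-4 + \left(3 + 5\right) 2\right) \left(9 \cdot 7 - 12\right) = \left(-4 + 8 \cdot 2\right) \left(63 - 12\right) = \left(-4 + 16\right) 51 = 12 \cdot 51 = 612$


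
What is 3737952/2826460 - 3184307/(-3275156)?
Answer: 5310673070933/2314274356940 ≈ 2.2947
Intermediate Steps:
3737952/2826460 - 3184307/(-3275156) = 3737952*(1/2826460) - 3184307*(-1/3275156) = 934488/706615 + 3184307/3275156 = 5310673070933/2314274356940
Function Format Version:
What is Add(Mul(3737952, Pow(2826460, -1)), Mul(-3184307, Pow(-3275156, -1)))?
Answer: Rational(5310673070933, 2314274356940) ≈ 2.2947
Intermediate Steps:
Add(Mul(3737952, Pow(2826460, -1)), Mul(-3184307, Pow(-3275156, -1))) = Add(Mul(3737952, Rational(1, 2826460)), Mul(-3184307, Rational(-1, 3275156))) = Add(Rational(934488, 706615), Rational(3184307, 3275156)) = Rational(5310673070933, 2314274356940)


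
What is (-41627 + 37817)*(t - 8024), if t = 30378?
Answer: -85168740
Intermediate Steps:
(-41627 + 37817)*(t - 8024) = (-41627 + 37817)*(30378 - 8024) = -3810*22354 = -85168740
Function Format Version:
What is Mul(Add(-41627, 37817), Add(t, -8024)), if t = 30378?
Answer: -85168740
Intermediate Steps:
Mul(Add(-41627, 37817), Add(t, -8024)) = Mul(Add(-41627, 37817), Add(30378, -8024)) = Mul(-3810, 22354) = -85168740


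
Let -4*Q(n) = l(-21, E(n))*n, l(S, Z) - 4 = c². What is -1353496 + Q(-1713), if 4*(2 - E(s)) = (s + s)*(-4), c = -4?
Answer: -1344931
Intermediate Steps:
E(s) = 2 + 2*s (E(s) = 2 - (s + s)*(-4)/4 = 2 - 2*s*(-4)/4 = 2 - (-2)*s = 2 + 2*s)
l(S, Z) = 20 (l(S, Z) = 4 + (-4)² = 4 + 16 = 20)
Q(n) = -5*n
-1353496 + Q(-1713) = -1353496 - 5*(-1713) = -1353496 + 8565 = -1344931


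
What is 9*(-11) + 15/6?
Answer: -193/2 ≈ -96.500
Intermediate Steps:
9*(-11) + 15/6 = -99 + 15*(⅙) = -99 + 5/2 = -193/2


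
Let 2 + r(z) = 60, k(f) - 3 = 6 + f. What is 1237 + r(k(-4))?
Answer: 1295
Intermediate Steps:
k(f) = 9 + f (k(f) = 3 + (6 + f) = 9 + f)
r(z) = 58 (r(z) = -2 + 60 = 58)
1237 + r(k(-4)) = 1237 + 58 = 1295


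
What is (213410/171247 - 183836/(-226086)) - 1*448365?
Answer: -8679532935256289/19358274621 ≈ -4.4836e+5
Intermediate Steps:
(213410/171247 - 183836/(-226086)) - 1*448365 = (213410*(1/171247) - 183836*(-1/226086)) - 448365 = (213410/171247 + 91918/113043) - 448365 = 39865188376/19358274621 - 448365 = -8679532935256289/19358274621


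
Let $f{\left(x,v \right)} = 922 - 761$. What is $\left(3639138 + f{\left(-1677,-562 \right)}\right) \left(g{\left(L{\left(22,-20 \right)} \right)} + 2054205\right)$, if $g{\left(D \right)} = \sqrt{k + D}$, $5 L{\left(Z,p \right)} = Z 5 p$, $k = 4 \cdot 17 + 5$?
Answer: $7475866202295 + 3639299 i \sqrt{367} \approx 7.4759 \cdot 10^{12} + 6.9719 \cdot 10^{7} i$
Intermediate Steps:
$k = 73$ ($k = 68 + 5 = 73$)
$f{\left(x,v \right)} = 161$
$L{\left(Z,p \right)} = Z p$ ($L{\left(Z,p \right)} = \frac{Z 5 p}{5} = \frac{5 Z p}{5} = Z p$)
$g{\left(D \right)} = \sqrt{73 + D}$
$\left(3639138 + f{\left(-1677,-562 \right)}\right) \left(g{\left(L{\left(22,-20 \right)} \right)} + 2054205\right) = \left(3639138 + 161\right) \left(\sqrt{73 + 22 \left(-20\right)} + 2054205\right) = 3639299 \left(\sqrt{73 - 440} + 2054205\right) = 3639299 \left(\sqrt{-367} + 2054205\right) = 3639299 \left(i \sqrt{367} + 2054205\right) = 3639299 \left(2054205 + i \sqrt{367}\right) = 7475866202295 + 3639299 i \sqrt{367}$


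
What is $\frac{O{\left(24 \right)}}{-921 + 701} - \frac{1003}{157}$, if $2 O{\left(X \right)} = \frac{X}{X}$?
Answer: $- \frac{441477}{69080} \approx -6.3908$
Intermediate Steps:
$O{\left(X \right)} = \frac{1}{2}$ ($O{\left(X \right)} = \frac{X \frac{1}{X}}{2} = \frac{1}{2} \cdot 1 = \frac{1}{2}$)
$\frac{O{\left(24 \right)}}{-921 + 701} - \frac{1003}{157} = \frac{1}{2 \left(-921 + 701\right)} - \frac{1003}{157} = \frac{1}{2 \left(-220\right)} - \frac{1003}{157} = \frac{1}{2} \left(- \frac{1}{220}\right) - \frac{1003}{157} = - \frac{1}{440} - \frac{1003}{157} = - \frac{441477}{69080}$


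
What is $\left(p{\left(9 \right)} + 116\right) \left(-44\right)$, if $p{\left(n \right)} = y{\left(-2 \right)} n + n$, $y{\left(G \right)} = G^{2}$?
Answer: $-7084$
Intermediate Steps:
$p{\left(n \right)} = 5 n$ ($p{\left(n \right)} = \left(-2\right)^{2} n + n = 4 n + n = 5 n$)
$\left(p{\left(9 \right)} + 116\right) \left(-44\right) = \left(5 \cdot 9 + 116\right) \left(-44\right) = \left(45 + 116\right) \left(-44\right) = 161 \left(-44\right) = -7084$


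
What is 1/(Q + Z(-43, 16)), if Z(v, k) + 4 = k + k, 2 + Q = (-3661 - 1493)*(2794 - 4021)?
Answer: 1/6323984 ≈ 1.5813e-7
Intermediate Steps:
Q = 6323956 (Q = -2 + (-3661 - 1493)*(2794 - 4021) = -2 - 5154*(-1227) = -2 + 6323958 = 6323956)
Z(v, k) = -4 + 2*k (Z(v, k) = -4 + (k + k) = -4 + 2*k)
1/(Q + Z(-43, 16)) = 1/(6323956 + (-4 + 2*16)) = 1/(6323956 + (-4 + 32)) = 1/(6323956 + 28) = 1/6323984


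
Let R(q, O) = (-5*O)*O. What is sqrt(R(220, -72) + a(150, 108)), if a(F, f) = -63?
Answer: 3*I*sqrt(2887) ≈ 161.19*I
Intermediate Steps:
R(q, O) = -5*O**2
sqrt(R(220, -72) + a(150, 108)) = sqrt(-5*(-72)**2 - 63) = sqrt(-5*5184 - 63) = sqrt(-25920 - 63) = sqrt(-25983) = 3*I*sqrt(2887)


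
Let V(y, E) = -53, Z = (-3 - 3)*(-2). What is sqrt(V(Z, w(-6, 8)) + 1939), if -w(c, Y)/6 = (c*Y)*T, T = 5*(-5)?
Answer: sqrt(1886) ≈ 43.428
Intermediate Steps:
T = -25
w(c, Y) = 150*Y*c (w(c, Y) = -6*c*Y*(-25) = -6*Y*c*(-25) = -(-150)*Y*c = 150*Y*c)
Z = 12 (Z = -6*(-2) = 12)
sqrt(V(Z, w(-6, 8)) + 1939) = sqrt(-53 + 1939) = sqrt(1886)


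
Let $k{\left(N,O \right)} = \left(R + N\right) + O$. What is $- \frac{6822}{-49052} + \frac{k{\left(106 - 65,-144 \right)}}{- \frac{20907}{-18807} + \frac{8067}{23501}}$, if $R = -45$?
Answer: $- \frac{133511564530225}{1314290041698} \approx -101.58$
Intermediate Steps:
$k{\left(N,O \right)} = -45 + N + O$ ($k{\left(N,O \right)} = \left(-45 + N\right) + O = -45 + N + O$)
$- \frac{6822}{-49052} + \frac{k{\left(106 - 65,-144 \right)}}{- \frac{20907}{-18807} + \frac{8067}{23501}} = - \frac{6822}{-49052} + \frac{-45 + \left(106 - 65\right) - 144}{- \frac{20907}{-18807} + \frac{8067}{23501}} = \left(-6822\right) \left(- \frac{1}{49052}\right) + \frac{-45 + 41 - 144}{\left(-20907\right) \left(- \frac{1}{18807}\right) + 8067 \cdot \frac{1}{23501}} = \frac{3411}{24526} - \frac{148}{\frac{6969}{6269} + \frac{8067}{23501}} = \frac{3411}{24526} - \frac{148}{\frac{214350492}{147327769}} = \frac{3411}{24526} - \frac{5451127453}{53587623} = - \frac{133511564530225}{1314290041698}$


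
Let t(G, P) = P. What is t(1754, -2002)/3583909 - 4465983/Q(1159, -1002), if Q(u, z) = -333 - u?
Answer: 2286524811509/763884604 ≈ 2993.3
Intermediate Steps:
t(1754, -2002)/3583909 - 4465983/Q(1159, -1002) = -2002/3583909 - 4465983/(-333 - 1*1159) = -2002*1/3583909 - 4465983/(-333 - 1159) = -286/511987 - 4465983/(-1492) = -286/511987 - 4465983*(-1/1492) = -286/511987 + 4465983/1492 = 2286524811509/763884604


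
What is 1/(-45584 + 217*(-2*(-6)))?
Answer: -1/42980 ≈ -2.3267e-5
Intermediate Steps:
1/(-45584 + 217*(-2*(-6))) = 1/(-45584 + 217*12) = 1/(-45584 + 2604) = 1/(-42980) = -1/42980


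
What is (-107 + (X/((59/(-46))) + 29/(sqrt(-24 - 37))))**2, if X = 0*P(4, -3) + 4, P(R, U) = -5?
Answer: 2571944028/212341 + 376826*I*sqrt(61)/3599 ≈ 12112.0 + 817.76*I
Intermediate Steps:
X = 4 (X = 0*(-5) + 4 = 0 + 4 = 4)
(-107 + (X/((59/(-46))) + 29/(sqrt(-24 - 37))))**2 = (-107 + (4/((59/(-46))) + 29/(sqrt(-24 - 37))))**2 = (-107 + (4/((59*(-1/46))) + 29/(sqrt(-61))))**2 = (-107 + (4/(-59/46) + 29/((I*sqrt(61)))))**2 = (-107 + (4*(-46/59) + 29*(-I*sqrt(61)/61)))**2 = (-107 + (-184/59 - 29*I*sqrt(61)/61))**2 = (-6497/59 - 29*I*sqrt(61)/61)**2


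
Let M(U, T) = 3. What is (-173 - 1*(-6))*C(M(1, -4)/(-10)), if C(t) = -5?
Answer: 835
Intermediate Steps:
(-173 - 1*(-6))*C(M(1, -4)/(-10)) = (-173 - 1*(-6))*(-5) = (-173 + 6)*(-5) = -167*(-5) = 835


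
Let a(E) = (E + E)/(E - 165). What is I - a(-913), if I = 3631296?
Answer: 177933421/49 ≈ 3.6313e+6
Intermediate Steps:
a(E) = 2*E/(-165 + E) (a(E) = (2*E)/(-165 + E) = 2*E/(-165 + E))
I - a(-913) = 3631296 - 2*(-913)/(-165 - 913) = 3631296 - 2*(-913)/(-1078) = 3631296 - 2*(-913)*(-1)/1078 = 3631296 - 1*83/49 = 3631296 - 83/49 = 177933421/49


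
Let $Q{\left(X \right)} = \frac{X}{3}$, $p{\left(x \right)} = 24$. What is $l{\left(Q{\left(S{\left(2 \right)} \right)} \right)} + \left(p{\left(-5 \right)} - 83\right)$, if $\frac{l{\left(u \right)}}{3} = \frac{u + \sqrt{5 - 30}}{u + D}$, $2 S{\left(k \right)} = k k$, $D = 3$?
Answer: $- \frac{643}{11} + \frac{45 i}{11} \approx -58.455 + 4.0909 i$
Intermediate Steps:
$S{\left(k \right)} = \frac{k^{2}}{2}$ ($S{\left(k \right)} = \frac{k k}{2} = \frac{k^{2}}{2}$)
$Q{\left(X \right)} = \frac{X}{3}$ ($Q{\left(X \right)} = X \frac{1}{3} = \frac{X}{3}$)
$l{\left(u \right)} = \frac{3 \left(u + 5 i\right)}{3 + u}$ ($l{\left(u \right)} = 3 \frac{u + \sqrt{5 - 30}}{u + 3} = 3 \frac{u + \sqrt{-25}}{3 + u} = 3 \frac{u + 5 i}{3 + u} = \frac{3 \left(u + 5 i\right)}{3 + u}$)
$l{\left(Q{\left(S{\left(2 \right)} \right)} \right)} + \left(p{\left(-5 \right)} - 83\right) = \frac{3 \left(\frac{\frac{1}{2} \cdot 2^{2}}{3} + 5 i\right)}{3 + \frac{\frac{1}{2} \cdot 2^{2}}{3}} + \left(24 - 83\right) = \frac{3 \left(\frac{\frac{1}{2} \cdot 4}{3} + 5 i\right)}{3 + \frac{\frac{1}{2} \cdot 4}{3}} + \left(24 - 83\right) = \frac{3 \left(\frac{1}{3} \cdot 2 + 5 i\right)}{3 + \frac{1}{3} \cdot 2} - 59 = \frac{3 \left(\frac{2}{3} + 5 i\right)}{3 + \frac{2}{3}} - 59 = \frac{3 \left(\frac{2}{3} + 5 i\right)}{\frac{11}{3}} - 59 = 3 \cdot \frac{3}{11} \left(\frac{2}{3} + 5 i\right) - 59 = \left(\frac{6}{11} + \frac{45 i}{11}\right) - 59 = - \frac{643}{11} + \frac{45 i}{11}$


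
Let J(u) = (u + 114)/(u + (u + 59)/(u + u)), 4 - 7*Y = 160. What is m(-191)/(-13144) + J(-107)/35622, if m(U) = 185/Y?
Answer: 87584175119/139083434474400 ≈ 0.00062972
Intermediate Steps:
Y = -156/7 (Y = 4/7 - ⅐*160 = 4/7 - 160/7 = -156/7 ≈ -22.286)
m(U) = -1295/156 (m(U) = 185/(-156/7) = 185*(-7/156) = -1295/156)
J(u) = (114 + u)/(u + (59 + u)/(2*u)) (J(u) = (114 + u)/(u + (59 + u)/((2*u))) = (114 + u)/(u + (59 + u)*(1/(2*u))) = (114 + u)/(u + (59 + u)/(2*u)))
m(-191)/(-13144) + J(-107)/35622 = -1295/156/(-13144) + (2*(-107)*(114 - 107)/(59 - 107 + 2*(-107)²))/35622 = -1295/156*(-1/13144) + (2*(-107)*7/(59 - 107 + 2*11449))*(1/35622) = 1295/2050464 + (2*(-107)*7/(59 - 107 + 22898))*(1/35622) = 1295/2050464 + (2*(-107)*7/22850)*(1/35622) = 1295/2050464 + (2*(-107)*(1/22850)*7)*(1/35622) = 1295/2050464 - 749/11425*1/35622 = 1295/2050464 - 749/406981350 = 87584175119/139083434474400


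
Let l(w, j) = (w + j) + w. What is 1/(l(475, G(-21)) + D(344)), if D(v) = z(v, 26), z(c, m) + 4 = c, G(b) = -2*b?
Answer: 1/1332 ≈ 0.00075075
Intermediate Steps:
z(c, m) = -4 + c
D(v) = -4 + v
l(w, j) = j + 2*w (l(w, j) = (j + w) + w = j + 2*w)
1/(l(475, G(-21)) + D(344)) = 1/((-2*(-21) + 2*475) + (-4 + 344)) = 1/((42 + 950) + 340) = 1/(992 + 340) = 1/1332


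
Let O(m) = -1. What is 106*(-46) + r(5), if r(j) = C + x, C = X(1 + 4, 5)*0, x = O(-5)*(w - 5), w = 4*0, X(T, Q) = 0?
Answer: -4871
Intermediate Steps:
w = 0
x = 5 (x = -(0 - 5) = -1*(-5) = 5)
C = 0 (C = 0*0 = 0)
r(j) = 5 (r(j) = 0 + 5 = 5)
106*(-46) + r(5) = 106*(-46) + 5 = -4876 + 5 = -4871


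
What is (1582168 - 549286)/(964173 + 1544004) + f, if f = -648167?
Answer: -541905509559/836059 ≈ -6.4817e+5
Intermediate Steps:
(1582168 - 549286)/(964173 + 1544004) + f = (1582168 - 549286)/(964173 + 1544004) - 648167 = 1032882/2508177 - 648167 = 1032882*(1/2508177) - 648167 = 344294/836059 - 648167 = -541905509559/836059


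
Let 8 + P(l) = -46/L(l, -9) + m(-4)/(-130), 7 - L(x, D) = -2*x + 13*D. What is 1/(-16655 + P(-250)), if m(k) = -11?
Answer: -12220/203619331 ≈ -6.0014e-5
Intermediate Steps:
L(x, D) = 7 - 13*D + 2*x (L(x, D) = 7 - (-2*x + 13*D) = 7 + (-13*D + 2*x) = 7 - 13*D + 2*x)
P(l) = -1029/130 - 46/(124 + 2*l) (P(l) = -8 + (-46/(7 - 13*(-9) + 2*l) - 11/(-130)) = -8 + (-46/(7 + 117 + 2*l) - 11*(-1/130)) = -8 + (-46/(124 + 2*l) + 11/130) = -8 + (11/130 - 46/(124 + 2*l)) = -1029/130 - 46/(124 + 2*l))
1/(-16655 + P(-250)) = 1/(-16655 + (-66788 - 1029*(-250))/(130*(62 - 250))) = 1/(-16655 + (1/130)*(-66788 + 257250)/(-188)) = 1/(-16655 + (1/130)*(-1/188)*190462) = 1/(-16655 - 95231/12220) = 1/(-203619331/12220) = -12220/203619331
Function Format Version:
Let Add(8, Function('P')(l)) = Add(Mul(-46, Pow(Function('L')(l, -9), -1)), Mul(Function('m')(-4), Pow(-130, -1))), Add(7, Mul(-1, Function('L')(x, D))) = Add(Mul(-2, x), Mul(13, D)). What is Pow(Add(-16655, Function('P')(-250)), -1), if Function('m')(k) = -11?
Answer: Rational(-12220, 203619331) ≈ -6.0014e-5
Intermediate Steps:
Function('L')(x, D) = Add(7, Mul(-13, D), Mul(2, x)) (Function('L')(x, D) = Add(7, Mul(-1, Add(Mul(-2, x), Mul(13, D)))) = Add(7, Add(Mul(-13, D), Mul(2, x))) = Add(7, Mul(-13, D), Mul(2, x)))
Function('P')(l) = Add(Rational(-1029, 130), Mul(-46, Pow(Add(124, Mul(2, l)), -1))) (Function('P')(l) = Add(-8, Add(Mul(-46, Pow(Add(7, Mul(-13, -9), Mul(2, l)), -1)), Mul(-11, Pow(-130, -1)))) = Add(-8, Add(Mul(-46, Pow(Add(7, 117, Mul(2, l)), -1)), Mul(-11, Rational(-1, 130)))) = Add(-8, Add(Mul(-46, Pow(Add(124, Mul(2, l)), -1)), Rational(11, 130))) = Add(-8, Add(Rational(11, 130), Mul(-46, Pow(Add(124, Mul(2, l)), -1)))) = Add(Rational(-1029, 130), Mul(-46, Pow(Add(124, Mul(2, l)), -1))))
Pow(Add(-16655, Function('P')(-250)), -1) = Pow(Add(-16655, Mul(Rational(1, 130), Pow(Add(62, -250), -1), Add(-66788, Mul(-1029, -250)))), -1) = Pow(Add(-16655, Mul(Rational(1, 130), Pow(-188, -1), Add(-66788, 257250))), -1) = Pow(Add(-16655, Mul(Rational(1, 130), Rational(-1, 188), 190462)), -1) = Pow(Add(-16655, Rational(-95231, 12220)), -1) = Pow(Rational(-203619331, 12220), -1) = Rational(-12220, 203619331)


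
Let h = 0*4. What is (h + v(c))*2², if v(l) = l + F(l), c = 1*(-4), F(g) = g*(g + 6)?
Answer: -48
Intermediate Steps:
F(g) = g*(6 + g)
c = -4
v(l) = l + l*(6 + l)
h = 0
(h + v(c))*2² = (0 - 4*(7 - 4))*2² = (0 - 4*3)*4 = (0 - 12)*4 = -12*4 = -48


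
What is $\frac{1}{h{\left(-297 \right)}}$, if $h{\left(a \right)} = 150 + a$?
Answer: $- \frac{1}{147} \approx -0.0068027$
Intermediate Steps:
$\frac{1}{h{\left(-297 \right)}} = \frac{1}{150 - 297} = \frac{1}{-147} = - \frac{1}{147}$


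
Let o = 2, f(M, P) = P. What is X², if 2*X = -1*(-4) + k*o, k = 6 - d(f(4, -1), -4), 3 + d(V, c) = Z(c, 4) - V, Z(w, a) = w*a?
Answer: 676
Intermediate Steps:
Z(w, a) = a*w
d(V, c) = -3 - V + 4*c (d(V, c) = -3 + (4*c - V) = -3 + (-V + 4*c) = -3 - V + 4*c)
k = 24 (k = 6 - (-3 - 1*(-1) + 4*(-4)) = 6 - (-3 + 1 - 16) = 6 - 1*(-18) = 6 + 18 = 24)
X = 26 (X = (-1*(-4) + 24*2)/2 = (4 + 48)/2 = (½)*52 = 26)
X² = 26² = 676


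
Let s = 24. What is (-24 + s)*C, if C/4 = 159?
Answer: 0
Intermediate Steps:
C = 636 (C = 4*159 = 636)
(-24 + s)*C = (-24 + 24)*636 = 0*636 = 0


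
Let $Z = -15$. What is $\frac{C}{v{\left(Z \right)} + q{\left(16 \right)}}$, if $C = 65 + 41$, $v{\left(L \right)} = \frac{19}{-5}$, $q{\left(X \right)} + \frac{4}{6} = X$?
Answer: $\frac{1590}{173} \approx 9.1908$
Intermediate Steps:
$q{\left(X \right)} = - \frac{2}{3} + X$
$v{\left(L \right)} = - \frac{19}{5}$ ($v{\left(L \right)} = 19 \left(- \frac{1}{5}\right) = - \frac{19}{5}$)
$C = 106$
$\frac{C}{v{\left(Z \right)} + q{\left(16 \right)}} = \frac{106}{- \frac{19}{5} + \left(- \frac{2}{3} + 16\right)} = \frac{106}{- \frac{19}{5} + \frac{46}{3}} = \frac{106}{\frac{173}{15}} = 106 \cdot \frac{15}{173} = \frac{1590}{173}$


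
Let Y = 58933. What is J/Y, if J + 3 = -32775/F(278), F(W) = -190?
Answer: 339/117866 ≈ 0.0028761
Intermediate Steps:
J = 339/2 (J = -3 - 32775/(-190) = -3 - 32775*(-1/190) = -3 + 345/2 = 339/2 ≈ 169.50)
J/Y = (339/2)/58933 = (339/2)*(1/58933) = 339/117866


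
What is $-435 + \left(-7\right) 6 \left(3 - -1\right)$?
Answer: $-603$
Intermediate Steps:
$-435 + \left(-7\right) 6 \left(3 - -1\right) = -435 - 42 \left(3 + 1\right) = -435 - 168 = -603$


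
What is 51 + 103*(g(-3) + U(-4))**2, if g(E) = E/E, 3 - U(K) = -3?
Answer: 5098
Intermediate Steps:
U(K) = 6 (U(K) = 3 - 1*(-3) = 3 + 3 = 6)
g(E) = 1
51 + 103*(g(-3) + U(-4))**2 = 51 + 103*(1 + 6)**2 = 51 + 103*7**2 = 51 + 103*49 = 51 + 5047 = 5098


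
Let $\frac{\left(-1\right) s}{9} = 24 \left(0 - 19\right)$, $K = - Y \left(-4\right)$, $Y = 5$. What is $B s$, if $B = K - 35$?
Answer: $-61560$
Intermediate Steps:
$K = 20$ ($K = \left(-1\right) 5 \left(-4\right) = \left(-5\right) \left(-4\right) = 20$)
$B = -15$ ($B = 20 - 35 = -15$)
$s = 4104$ ($s = - 9 \cdot 24 \left(0 - 19\right) = - 9 \cdot 24 \left(-19\right) = \left(-9\right) \left(-456\right) = 4104$)
$B s = \left(-15\right) 4104 = -61560$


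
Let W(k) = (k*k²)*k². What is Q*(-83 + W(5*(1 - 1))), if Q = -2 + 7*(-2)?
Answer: 1328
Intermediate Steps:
Q = -16 (Q = -2 - 14 = -16)
W(k) = k⁵ (W(k) = k³*k² = k⁵)
Q*(-83 + W(5*(1 - 1))) = -16*(-83 + (5*(1 - 1))⁵) = -16*(-83 + (5*0)⁵) = -16*(-83 + 0⁵) = -16*(-83 + 0) = -16*(-83) = 1328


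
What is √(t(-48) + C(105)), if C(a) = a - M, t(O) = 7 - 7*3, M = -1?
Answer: 2*√23 ≈ 9.5917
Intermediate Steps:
t(O) = -14 (t(O) = 7 - 21 = -14)
C(a) = 1 + a (C(a) = a - 1*(-1) = a + 1 = 1 + a)
√(t(-48) + C(105)) = √(-14 + (1 + 105)) = √(-14 + 106) = √92 = 2*√23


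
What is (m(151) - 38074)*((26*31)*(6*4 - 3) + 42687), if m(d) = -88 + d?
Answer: -2265949743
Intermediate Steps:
(m(151) - 38074)*((26*31)*(6*4 - 3) + 42687) = ((-88 + 151) - 38074)*((26*31)*(6*4 - 3) + 42687) = (63 - 38074)*(806*(24 - 3) + 42687) = -38011*(806*21 + 42687) = -38011*(16926 + 42687) = -38011*59613 = -2265949743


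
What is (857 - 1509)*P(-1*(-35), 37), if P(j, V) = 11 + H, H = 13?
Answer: -15648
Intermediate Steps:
P(j, V) = 24 (P(j, V) = 11 + 13 = 24)
(857 - 1509)*P(-1*(-35), 37) = (857 - 1509)*24 = -652*24 = -15648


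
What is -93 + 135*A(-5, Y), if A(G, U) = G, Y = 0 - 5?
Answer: -768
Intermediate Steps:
Y = -5
-93 + 135*A(-5, Y) = -93 + 135*(-5) = -93 - 675 = -768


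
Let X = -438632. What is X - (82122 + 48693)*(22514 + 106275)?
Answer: -16847971667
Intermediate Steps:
X - (82122 + 48693)*(22514 + 106275) = -438632 - (82122 + 48693)*(22514 + 106275) = -438632 - 130815*128789 = -438632 - 1*16847533035 = -438632 - 16847533035 = -16847971667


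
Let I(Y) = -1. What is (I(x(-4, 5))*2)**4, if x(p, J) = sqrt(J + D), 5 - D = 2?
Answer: 16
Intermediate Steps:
D = 3 (D = 5 - 1*2 = 5 - 2 = 3)
x(p, J) = sqrt(3 + J) (x(p, J) = sqrt(J + 3) = sqrt(3 + J))
(I(x(-4, 5))*2)**4 = (-1*2)**4 = (-2)**4 = 16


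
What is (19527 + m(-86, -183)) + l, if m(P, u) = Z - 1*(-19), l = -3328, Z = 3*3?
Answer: 16227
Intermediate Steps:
Z = 9
m(P, u) = 28 (m(P, u) = 9 - 1*(-19) = 9 + 19 = 28)
(19527 + m(-86, -183)) + l = (19527 + 28) - 3328 = 19555 - 3328 = 16227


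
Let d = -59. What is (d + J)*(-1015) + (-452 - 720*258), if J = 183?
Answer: -312072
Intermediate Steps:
(d + J)*(-1015) + (-452 - 720*258) = (-59 + 183)*(-1015) + (-452 - 720*258) = 124*(-1015) + (-452 - 185760) = -125860 - 186212 = -312072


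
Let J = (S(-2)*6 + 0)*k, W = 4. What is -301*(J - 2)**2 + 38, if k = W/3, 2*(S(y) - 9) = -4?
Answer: -877678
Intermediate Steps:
S(y) = 7 (S(y) = 9 + (1/2)*(-4) = 9 - 2 = 7)
k = 4/3 ≈ 1.3333
J = 56 (J = (7*6 + 0)*(4/3) = (42 + 0)*(4/3) = 42*(4/3) = 56)
-301*(J - 2)**2 + 38 = -301*(56 - 2)**2 + 38 = -301*54**2 + 38 = -301*2916 + 38 = -877716 + 38 = -877678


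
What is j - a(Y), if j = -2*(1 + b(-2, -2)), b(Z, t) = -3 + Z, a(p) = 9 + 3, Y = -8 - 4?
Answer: -4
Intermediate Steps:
Y = -12
a(p) = 12
j = 8 (j = -2*(1 + (-3 - 2)) = -2*(1 - 5) = -2*(-4) = 8)
j - a(Y) = 8 - 1*12 = 8 - 12 = -4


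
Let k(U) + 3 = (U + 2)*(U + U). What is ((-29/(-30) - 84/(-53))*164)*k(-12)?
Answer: 26281246/265 ≈ 99175.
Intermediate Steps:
k(U) = -3 + 2*U*(2 + U) (k(U) = -3 + (U + 2)*(U + U) = -3 + (2 + U)*(2*U) = -3 + 2*U*(2 + U))
((-29/(-30) - 84/(-53))*164)*k(-12) = ((-29/(-30) - 84/(-53))*164)*(-3 + 2*(-12)² + 4*(-12)) = ((-29*(-1/30) - 84*(-1/53))*164)*(-3 + 2*144 - 48) = ((29/30 + 84/53)*164)*(-3 + 288 - 48) = ((4057/1590)*164)*237 = (332674/795)*237 = 26281246/265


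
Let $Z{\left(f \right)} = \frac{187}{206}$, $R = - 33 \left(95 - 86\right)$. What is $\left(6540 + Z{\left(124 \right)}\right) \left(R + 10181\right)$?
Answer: $\frac{6658984234}{103} \approx 6.465 \cdot 10^{7}$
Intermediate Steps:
$R = -297$ ($R = \left(-33\right) 9 = -297$)
$Z{\left(f \right)} = \frac{187}{206}$ ($Z{\left(f \right)} = 187 \cdot \frac{1}{206} = \frac{187}{206}$)
$\left(6540 + Z{\left(124 \right)}\right) \left(R + 10181\right) = \left(6540 + \frac{187}{206}\right) \left(-297 + 10181\right) = \frac{1347427}{206} \cdot 9884 = \frac{6658984234}{103}$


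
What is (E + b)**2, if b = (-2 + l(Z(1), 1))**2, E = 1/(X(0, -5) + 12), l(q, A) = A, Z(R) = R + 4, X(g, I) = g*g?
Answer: 169/144 ≈ 1.1736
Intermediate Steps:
X(g, I) = g**2
Z(R) = 4 + R
E = 1/12 (E = 1/(0**2 + 12) = 1/(0 + 12) = 1/12 ≈ 0.083333)
b = 1 (b = (-2 + 1)**2 = (-1)**2 = 1)
(E + b)**2 = (1/12 + 1)**2 = (13/12)**2 = 169/144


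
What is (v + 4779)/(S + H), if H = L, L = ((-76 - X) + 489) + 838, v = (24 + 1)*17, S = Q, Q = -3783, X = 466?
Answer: -2602/1499 ≈ -1.7358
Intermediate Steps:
S = -3783
v = 425 (v = 25*17 = 425)
L = 785 (L = ((-76 - 1*466) + 489) + 838 = ((-76 - 466) + 489) + 838 = (-542 + 489) + 838 = -53 + 838 = 785)
H = 785
(v + 4779)/(S + H) = (425 + 4779)/(-3783 + 785) = 5204/(-2998) = 5204*(-1/2998) = -2602/1499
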